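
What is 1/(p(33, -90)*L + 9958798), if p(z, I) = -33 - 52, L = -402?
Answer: 1/9992968 ≈ 1.0007e-7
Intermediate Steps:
p(z, I) = -85
1/(p(33, -90)*L + 9958798) = 1/(-85*(-402) + 9958798) = 1/(34170 + 9958798) = 1/9992968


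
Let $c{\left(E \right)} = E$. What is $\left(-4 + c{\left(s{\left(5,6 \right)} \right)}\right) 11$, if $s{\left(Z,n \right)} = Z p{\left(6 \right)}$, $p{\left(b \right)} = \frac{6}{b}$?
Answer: $11$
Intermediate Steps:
$s{\left(Z,n \right)} = Z$ ($s{\left(Z,n \right)} = Z \frac{6}{6} = Z 6 \cdot \frac{1}{6} = Z 1 = Z$)
$\left(-4 + c{\left(s{\left(5,6 \right)} \right)}\right) 11 = \left(-4 + 5\right) 11 = 1 \cdot 11 = 11$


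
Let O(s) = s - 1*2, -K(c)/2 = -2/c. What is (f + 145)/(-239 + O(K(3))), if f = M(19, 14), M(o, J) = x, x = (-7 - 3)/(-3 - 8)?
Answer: -4815/7909 ≈ -0.60880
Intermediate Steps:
x = 10/11 (x = -10/(-11) = -10*(-1/11) = 10/11 ≈ 0.90909)
K(c) = 4/c (K(c) = -(-4)/c = 4/c)
M(o, J) = 10/11
O(s) = -2 + s (O(s) = s - 2 = -2 + s)
f = 10/11 ≈ 0.90909
(f + 145)/(-239 + O(K(3))) = (10/11 + 145)/(-239 + (-2 + 4/3)) = 1605/(11*(-239 + (-2 + 4*(⅓)))) = 1605/(11*(-239 + (-2 + 4/3))) = 1605/(11*(-239 - ⅔)) = 1605/(11*(-719/3)) = (1605/11)*(-3/719) = -4815/7909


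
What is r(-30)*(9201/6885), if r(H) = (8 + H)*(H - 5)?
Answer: 472318/459 ≈ 1029.0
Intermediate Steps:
r(H) = (-5 + H)*(8 + H) (r(H) = (8 + H)*(-5 + H) = (-5 + H)*(8 + H))
r(-30)*(9201/6885) = (-40 + (-30)² + 3*(-30))*(9201/6885) = (-40 + 900 - 90)*(9201*(1/6885)) = 770*(3067/2295) = 472318/459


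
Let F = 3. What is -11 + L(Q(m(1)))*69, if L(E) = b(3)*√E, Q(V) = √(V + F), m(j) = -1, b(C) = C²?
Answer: -11 + 621*2^(¼) ≈ 727.50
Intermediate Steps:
Q(V) = √(3 + V) (Q(V) = √(V + 3) = √(3 + V))
L(E) = 9*√E (L(E) = 3²*√E = 9*√E)
-11 + L(Q(m(1)))*69 = -11 + (9*√(√(3 - 1)))*69 = -11 + (9*√(√2))*69 = -11 + (9*2^(¼))*69 = -11 + 621*2^(¼)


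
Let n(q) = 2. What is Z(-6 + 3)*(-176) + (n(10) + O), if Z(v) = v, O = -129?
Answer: 401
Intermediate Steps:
Z(-6 + 3)*(-176) + (n(10) + O) = (-6 + 3)*(-176) + (2 - 129) = -3*(-176) - 127 = 528 - 127 = 401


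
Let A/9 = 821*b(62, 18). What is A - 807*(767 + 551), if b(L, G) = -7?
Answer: -1115349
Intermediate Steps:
A = -51723 (A = 9*(821*(-7)) = 9*(-5747) = -51723)
A - 807*(767 + 551) = -51723 - 807*(767 + 551) = -51723 - 807*1318 = -51723 - 1063626 = -1115349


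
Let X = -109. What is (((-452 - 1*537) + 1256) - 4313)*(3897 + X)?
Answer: -15326248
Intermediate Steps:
(((-452 - 1*537) + 1256) - 4313)*(3897 + X) = (((-452 - 1*537) + 1256) - 4313)*(3897 - 109) = (((-452 - 537) + 1256) - 4313)*3788 = ((-989 + 1256) - 4313)*3788 = (267 - 4313)*3788 = -4046*3788 = -15326248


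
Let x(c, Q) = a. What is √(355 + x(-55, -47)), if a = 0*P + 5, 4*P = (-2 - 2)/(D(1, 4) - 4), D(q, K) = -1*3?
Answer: 6*√10 ≈ 18.974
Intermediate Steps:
D(q, K) = -3
P = ⅐ (P = ((-2 - 2)/(-3 - 4))/4 = (-4/(-7))/4 = (-4*(-⅐))/4 = (¼)*(4/7) = ⅐ ≈ 0.14286)
a = 5 (a = 0*(⅐) + 5 = 0 + 5 = 5)
x(c, Q) = 5
√(355 + x(-55, -47)) = √(355 + 5) = √360 = 6*√10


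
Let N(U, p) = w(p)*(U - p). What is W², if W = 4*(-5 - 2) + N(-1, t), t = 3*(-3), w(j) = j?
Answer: 10000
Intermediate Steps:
t = -9
N(U, p) = p*(U - p)
W = -100 (W = 4*(-5 - 2) - 9*(-1 - 1*(-9)) = 4*(-7) - 9*(-1 + 9) = -28 - 9*8 = -28 - 72 = -100)
W² = (-100)² = 10000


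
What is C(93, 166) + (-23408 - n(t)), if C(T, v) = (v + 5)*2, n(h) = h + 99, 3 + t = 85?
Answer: -23247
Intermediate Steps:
t = 82 (t = -3 + 85 = 82)
n(h) = 99 + h
C(T, v) = 10 + 2*v (C(T, v) = (5 + v)*2 = 10 + 2*v)
C(93, 166) + (-23408 - n(t)) = (10 + 2*166) + (-23408 - (99 + 82)) = (10 + 332) + (-23408 - 1*181) = 342 + (-23408 - 181) = 342 - 23589 = -23247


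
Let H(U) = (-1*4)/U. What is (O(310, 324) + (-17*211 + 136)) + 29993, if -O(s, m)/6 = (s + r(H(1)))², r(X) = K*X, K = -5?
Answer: -626858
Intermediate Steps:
H(U) = -4/U
r(X) = -5*X
O(s, m) = -6*(20 + s)² (O(s, m) = -6*(s - (-20)/1)² = -6*(s - (-20))² = -6*(s - 5*(-4))² = -6*(s + 20)² = -6*(20 + s)²)
(O(310, 324) + (-17*211 + 136)) + 29993 = (-6*(20 + 310)² + (-17*211 + 136)) + 29993 = (-6*330² + (-3587 + 136)) + 29993 = (-6*108900 - 3451) + 29993 = (-653400 - 3451) + 29993 = -656851 + 29993 = -626858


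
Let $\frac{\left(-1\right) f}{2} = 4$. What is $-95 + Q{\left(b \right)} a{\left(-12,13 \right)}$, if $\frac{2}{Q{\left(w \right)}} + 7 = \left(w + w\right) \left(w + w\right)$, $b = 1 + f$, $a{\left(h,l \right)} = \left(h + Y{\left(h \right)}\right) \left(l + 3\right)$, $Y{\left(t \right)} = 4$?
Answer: $- \frac{18211}{189} \approx -96.354$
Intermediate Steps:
$f = -8$ ($f = \left(-2\right) 4 = -8$)
$a{\left(h,l \right)} = \left(3 + l\right) \left(4 + h\right)$ ($a{\left(h,l \right)} = \left(h + 4\right) \left(l + 3\right) = \left(4 + h\right) \left(3 + l\right) = \left(3 + l\right) \left(4 + h\right)$)
$b = -7$ ($b = 1 - 8 = -7$)
$Q{\left(w \right)} = \frac{2}{-7 + 4 w^{2}}$ ($Q{\left(w \right)} = \frac{2}{-7 + \left(w + w\right) \left(w + w\right)} = \frac{2}{-7 + 2 w 2 w} = \frac{2}{-7 + 4 w^{2}}$)
$-95 + Q{\left(b \right)} a{\left(-12,13 \right)} = -95 + \frac{2}{-7 + 4 \left(-7\right)^{2}} \left(12 + 3 \left(-12\right) + 4 \cdot 13 - 156\right) = -95 + \frac{2}{-7 + 4 \cdot 49} \left(12 - 36 + 52 - 156\right) = -95 + \frac{2}{-7 + 196} \left(-128\right) = -95 + \frac{2}{189} \left(-128\right) = -95 - \frac{256}{189} = - \frac{18211}{189}$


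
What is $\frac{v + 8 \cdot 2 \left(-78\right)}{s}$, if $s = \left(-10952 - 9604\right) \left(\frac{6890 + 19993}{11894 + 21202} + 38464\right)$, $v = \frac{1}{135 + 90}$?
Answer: $\frac{774443642}{490658137751475} \approx 1.5784 \cdot 10^{-6}$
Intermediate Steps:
$v = \frac{1}{225} \approx 0.0044444$
$s = - \frac{2180702834451}{2758}$ ($s = - 20556 \left(\frac{26883}{33096} + 38464\right) = - 20556 \left(26883 \cdot \frac{1}{33096} + 38464\right) = - 20556 \left(\frac{8961}{11032} + 38464\right) = \left(-20556\right) \frac{424343809}{11032} = - \frac{2180702834451}{2758} \approx -7.9068 \cdot 10^{8}$)
$\frac{v + 8 \cdot 2 \left(-78\right)}{s} = \frac{\frac{1}{225} + 8 \cdot 2 \left(-78\right)}{- \frac{2180702834451}{2758}} = \left(\frac{1}{225} + 16 \left(-78\right)\right) \left(- \frac{2758}{2180702834451}\right) = \left(\frac{1}{225} - 1248\right) \left(- \frac{2758}{2180702834451}\right) = \left(- \frac{280799}{225}\right) \left(- \frac{2758}{2180702834451}\right) = \frac{774443642}{490658137751475}$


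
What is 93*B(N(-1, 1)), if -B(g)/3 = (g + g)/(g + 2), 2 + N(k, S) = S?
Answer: 558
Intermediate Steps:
N(k, S) = -2 + S
B(g) = -6*g/(2 + g) (B(g) = -3*(g + g)/(g + 2) = -3*2*g/(2 + g) = -6*g/(2 + g))
93*B(N(-1, 1)) = 93*(-6*(-2 + 1)/(2 + (-2 + 1))) = 93*(-6*(-1)/(2 - 1)) = 93*(-6*(-1)/1) = 93*(-6*(-1)*1) = 93*6 = 558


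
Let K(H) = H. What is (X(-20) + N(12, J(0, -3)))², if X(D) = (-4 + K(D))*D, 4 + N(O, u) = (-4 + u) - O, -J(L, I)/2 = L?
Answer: 211600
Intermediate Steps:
J(L, I) = -2*L
N(O, u) = -8 + u - O (N(O, u) = -4 + ((-4 + u) - O) = -4 + (-4 + u - O) = -8 + u - O)
X(D) = D*(-4 + D) (X(D) = (-4 + D)*D = D*(-4 + D))
(X(-20) + N(12, J(0, -3)))² = (-20*(-4 - 20) + (-8 - 2*0 - 1*12))² = (-20*(-24) + (-8 + 0 - 12))² = (480 - 20)² = 460² = 211600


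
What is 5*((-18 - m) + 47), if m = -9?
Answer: 190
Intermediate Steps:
5*((-18 - m) + 47) = 5*((-18 - 1*(-9)) + 47) = 5*((-18 + 9) + 47) = 5*(-9 + 47) = 5*38 = 190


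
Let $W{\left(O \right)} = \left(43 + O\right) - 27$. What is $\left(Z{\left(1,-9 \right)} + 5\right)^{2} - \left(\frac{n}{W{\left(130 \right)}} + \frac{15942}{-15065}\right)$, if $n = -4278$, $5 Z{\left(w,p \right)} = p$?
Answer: $\frac{223245949}{5498725} \approx 40.6$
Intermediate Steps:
$W{\left(O \right)} = 16 + O$
$Z{\left(w,p \right)} = \frac{p}{5}$
$\left(Z{\left(1,-9 \right)} + 5\right)^{2} - \left(\frac{n}{W{\left(130 \right)}} + \frac{15942}{-15065}\right) = \left(\frac{1}{5} \left(-9\right) + 5\right)^{2} - \left(- \frac{4278}{16 + 130} + \frac{15942}{-15065}\right) = \left(- \frac{9}{5} + 5\right)^{2} - \left(- \frac{4278}{146} + 15942 \left(- \frac{1}{15065}\right)\right) = \left(\frac{16}{5}\right)^{2} - \left(\left(-4278\right) \frac{1}{146} - \frac{15942}{15065}\right) = \frac{256}{25} - \left(- \frac{2139}{73} - \frac{15942}{15065}\right) = \frac{256}{25} - - \frac{33387801}{1099745} = \frac{256}{25} + \frac{33387801}{1099745} = \frac{223245949}{5498725}$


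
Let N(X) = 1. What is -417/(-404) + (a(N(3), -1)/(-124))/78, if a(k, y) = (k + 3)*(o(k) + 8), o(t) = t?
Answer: 167445/162812 ≈ 1.0285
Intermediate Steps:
a(k, y) = (3 + k)*(8 + k) (a(k, y) = (k + 3)*(k + 8) = (3 + k)*(8 + k))
-417/(-404) + (a(N(3), -1)/(-124))/78 = -417/(-404) + ((24 + 1² + 11*1)/(-124))/78 = -417*(-1/404) + ((24 + 1 + 11)*(-1/124))*(1/78) = 417/404 + (36*(-1/124))*(1/78) = 417/404 - 9/31*1/78 = 417/404 - 3/806 = 167445/162812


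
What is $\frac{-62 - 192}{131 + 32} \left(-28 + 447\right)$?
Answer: $- \frac{106426}{163} \approx -652.92$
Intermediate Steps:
$\frac{-62 - 192}{131 + 32} \left(-28 + 447\right) = \frac{-62 - 192}{163} \cdot 419 = \left(-254\right) \frac{1}{163} \cdot 419 = \left(- \frac{254}{163}\right) 419 = - \frac{106426}{163}$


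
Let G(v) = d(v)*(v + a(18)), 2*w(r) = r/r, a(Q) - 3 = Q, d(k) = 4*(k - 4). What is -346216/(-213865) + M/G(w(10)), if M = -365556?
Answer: 78283844956/64373365 ≈ 1216.1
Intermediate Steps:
d(k) = -16 + 4*k (d(k) = 4*(-4 + k) = -16 + 4*k)
a(Q) = 3 + Q
w(r) = ½ (w(r) = (r/r)/2 = (½)*1 = ½)
G(v) = (-16 + 4*v)*(21 + v) (G(v) = (-16 + 4*v)*(v + (3 + 18)) = (-16 + 4*v)*(v + 21) = (-16 + 4*v)*(21 + v))
-346216/(-213865) + M/G(w(10)) = -346216/(-213865) - 365556*1/(4*(-4 + ½)*(21 + ½)) = -346216*(-1/213865) - 365556/(4*(-7/2)*(43/2)) = 346216/213865 - 365556/(-301) = 346216/213865 - 365556*(-1/301) = 346216/213865 + 365556/301 = 78283844956/64373365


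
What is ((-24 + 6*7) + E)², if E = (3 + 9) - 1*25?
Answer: 25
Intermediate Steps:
E = -13 (E = 12 - 25 = -13)
((-24 + 6*7) + E)² = ((-24 + 6*7) - 13)² = ((-24 + 42) - 13)² = (18 - 13)² = 5² = 25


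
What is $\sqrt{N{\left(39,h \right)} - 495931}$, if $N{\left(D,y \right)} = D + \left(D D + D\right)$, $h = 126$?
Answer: $2 i \sqrt{123583} \approx 703.09 i$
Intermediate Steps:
$N{\left(D,y \right)} = D^{2} + 2 D$ ($N{\left(D,y \right)} = D + \left(D^{2} + D\right) = D + \left(D + D^{2}\right) = D^{2} + 2 D$)
$\sqrt{N{\left(39,h \right)} - 495931} = \sqrt{39 \left(2 + 39\right) - 495931} = \sqrt{39 \cdot 41 - 495931} = \sqrt{1599 - 495931} = \sqrt{-494332} = 2 i \sqrt{123583}$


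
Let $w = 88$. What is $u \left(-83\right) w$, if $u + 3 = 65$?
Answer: $-452848$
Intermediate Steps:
$u = 62$ ($u = -3 + 65 = 62$)
$u \left(-83\right) w = 62 \left(-83\right) 88 = \left(-5146\right) 88 = -452848$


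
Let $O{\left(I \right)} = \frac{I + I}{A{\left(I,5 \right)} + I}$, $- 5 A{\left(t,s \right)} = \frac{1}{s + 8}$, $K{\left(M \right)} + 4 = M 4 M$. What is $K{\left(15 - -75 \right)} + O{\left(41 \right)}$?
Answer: $\frac{43154137}{1332} \approx 32398.0$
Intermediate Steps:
$K{\left(M \right)} = -4 + 4 M^{2}$ ($K{\left(M \right)} = -4 + M 4 M = -4 + 4 M M = -4 + 4 M^{2}$)
$A{\left(t,s \right)} = - \frac{1}{5 \left(8 + s\right)}$ ($A{\left(t,s \right)} = - \frac{1}{5 \left(s + 8\right)} = - \frac{1}{5 \left(8 + s\right)}$)
$O{\left(I \right)} = \frac{2 I}{- \frac{1}{65} + I}$ ($O{\left(I \right)} = \frac{I + I}{- \frac{1}{40 + 5 \cdot 5} + I} = \frac{2 I}{- \frac{1}{40 + 25} + I} = \frac{2 I}{- \frac{1}{65} + I}$)
$K{\left(15 - -75 \right)} + O{\left(41 \right)} = \left(-4 + 4 \left(15 - -75\right)^{2}\right) + 130 \cdot 41 \frac{1}{-1 + 65 \cdot 41} = \left(-4 + 4 \left(15 + 75\right)^{2}\right) + 130 \cdot 41 \frac{1}{-1 + 2665} = \left(-4 + 4 \cdot 90^{2}\right) + 130 \cdot 41 \cdot \frac{1}{2664} = \left(-4 + 4 \cdot 8100\right) + 130 \cdot 41 \cdot \frac{1}{2664} = \left(-4 + 32400\right) + \frac{2665}{1332} = 32396 + \frac{2665}{1332} = \frac{43154137}{1332}$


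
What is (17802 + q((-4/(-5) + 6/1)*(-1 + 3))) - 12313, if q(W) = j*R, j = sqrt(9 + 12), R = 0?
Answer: 5489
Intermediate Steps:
j = sqrt(21) ≈ 4.5826
q(W) = 0 (q(W) = sqrt(21)*0 = 0)
(17802 + q((-4/(-5) + 6/1)*(-1 + 3))) - 12313 = (17802 + 0) - 12313 = 17802 - 12313 = 5489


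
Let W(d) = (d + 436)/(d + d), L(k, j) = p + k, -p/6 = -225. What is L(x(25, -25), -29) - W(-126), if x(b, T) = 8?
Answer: 171263/126 ≈ 1359.2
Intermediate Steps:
p = 1350 (p = -6*(-225) = 1350)
L(k, j) = 1350 + k
W(d) = (436 + d)/(2*d) (W(d) = (436 + d)/((2*d)) = (436 + d)*(1/(2*d)) = (436 + d)/(2*d))
L(x(25, -25), -29) - W(-126) = (1350 + 8) - (436 - 126)/(2*(-126)) = 1358 - (-1)*310/(2*126) = 1358 - 1*(-155/126) = 1358 + 155/126 = 171263/126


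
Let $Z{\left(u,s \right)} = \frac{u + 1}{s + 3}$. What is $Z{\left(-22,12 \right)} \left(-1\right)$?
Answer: $\frac{7}{5} \approx 1.4$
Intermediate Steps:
$Z{\left(u,s \right)} = \frac{1 + u}{3 + s}$
$Z{\left(-22,12 \right)} \left(-1\right) = \frac{1 - 22}{3 + 12} \left(-1\right) = \frac{1}{15} \left(-21\right) \left(-1\right) = \left(- \frac{7}{5}\right) \left(-1\right) = \frac{7}{5}$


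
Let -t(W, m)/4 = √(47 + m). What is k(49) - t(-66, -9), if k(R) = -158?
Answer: -158 + 4*√38 ≈ -133.34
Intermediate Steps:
t(W, m) = -4*√(47 + m)
k(49) - t(-66, -9) = -158 - (-4)*√(47 - 9) = -158 - (-4)*√38 = -158 + 4*√38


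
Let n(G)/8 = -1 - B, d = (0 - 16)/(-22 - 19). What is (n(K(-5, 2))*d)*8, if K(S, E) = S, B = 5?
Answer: -6144/41 ≈ -149.85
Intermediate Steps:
d = 16/41 (d = -16/(-41) = -16*(-1/41) = 16/41 ≈ 0.39024)
n(G) = -48 (n(G) = 8*(-1 - 1*5) = 8*(-1 - 5) = 8*(-6) = -48)
(n(K(-5, 2))*d)*8 = -48*16/41*8 = -768/41*8 = -6144/41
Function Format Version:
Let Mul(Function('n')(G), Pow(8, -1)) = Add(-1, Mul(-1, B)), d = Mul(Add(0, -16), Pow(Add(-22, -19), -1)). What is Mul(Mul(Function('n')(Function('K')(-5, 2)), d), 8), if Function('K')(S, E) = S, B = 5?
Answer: Rational(-6144, 41) ≈ -149.85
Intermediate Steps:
d = Rational(16, 41) (d = Mul(-16, Pow(-41, -1)) = Mul(-16, Rational(-1, 41)) = Rational(16, 41) ≈ 0.39024)
Function('n')(G) = -48 (Function('n')(G) = Mul(8, Add(-1, Mul(-1, 5))) = Mul(8, Add(-1, -5)) = Mul(8, -6) = -48)
Mul(Mul(Function('n')(Function('K')(-5, 2)), d), 8) = Mul(Mul(-48, Rational(16, 41)), 8) = Mul(Rational(-768, 41), 8) = Rational(-6144, 41)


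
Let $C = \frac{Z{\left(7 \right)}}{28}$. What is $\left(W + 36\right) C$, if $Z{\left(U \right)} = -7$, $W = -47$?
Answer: $\frac{11}{4} \approx 2.75$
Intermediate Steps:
$C = - \frac{1}{4}$ ($C = - \frac{7}{28} = \left(-7\right) \frac{1}{28} = - \frac{1}{4} \approx -0.25$)
$\left(W + 36\right) C = \left(-47 + 36\right) \left(- \frac{1}{4}\right) = \left(-11\right) \left(- \frac{1}{4}\right) = \frac{11}{4}$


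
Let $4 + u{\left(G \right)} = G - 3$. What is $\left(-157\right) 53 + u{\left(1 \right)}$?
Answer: $-8327$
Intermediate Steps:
$u{\left(G \right)} = -7 + G$ ($u{\left(G \right)} = -4 + \left(G - 3\right) = -4 + \left(-3 + G\right) = -7 + G$)
$\left(-157\right) 53 + u{\left(1 \right)} = \left(-157\right) 53 + \left(-7 + 1\right) = -8321 - 6 = -8327$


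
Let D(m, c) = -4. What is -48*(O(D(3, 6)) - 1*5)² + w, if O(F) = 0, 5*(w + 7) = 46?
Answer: -5989/5 ≈ -1197.8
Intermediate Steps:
w = 11/5 (w = -7 + (⅕)*46 = -7 + 46/5 = 11/5 ≈ 2.2000)
-48*(O(D(3, 6)) - 1*5)² + w = -48*(0 - 1*5)² + 11/5 = -48*(0 - 5)² + 11/5 = -48*(-5)² + 11/5 = -48*25 + 11/5 = -1200 + 11/5 = -5989/5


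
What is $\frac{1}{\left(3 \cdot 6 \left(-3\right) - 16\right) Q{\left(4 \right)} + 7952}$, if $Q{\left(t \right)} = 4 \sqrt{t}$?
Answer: $\frac{1}{7392} \approx 0.00013528$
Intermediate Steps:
$\frac{1}{\left(3 \cdot 6 \left(-3\right) - 16\right) Q{\left(4 \right)} + 7952} = \frac{1}{\left(3 \cdot 6 \left(-3\right) - 16\right) 4 \sqrt{4} + 7952} = \frac{1}{\left(18 \left(-3\right) - 16\right) 4 \cdot 2 + 7952} = \frac{1}{\left(-54 - 16\right) 8 + 7952} = \frac{1}{\left(-70\right) 8 + 7952} = \frac{1}{-560 + 7952} = \frac{1}{7392}$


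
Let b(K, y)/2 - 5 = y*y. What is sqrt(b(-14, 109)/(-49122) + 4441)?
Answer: 19*sqrt(824471835)/8187 ≈ 66.637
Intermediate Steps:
b(K, y) = 10 + 2*y**2 (b(K, y) = 10 + 2*(y*y) = 10 + 2*y**2)
sqrt(b(-14, 109)/(-49122) + 4441) = sqrt((10 + 2*109**2)/(-49122) + 4441) = sqrt((10 + 2*11881)*(-1/49122) + 4441) = sqrt((10 + 23762)*(-1/49122) + 4441) = sqrt(23772*(-1/49122) + 4441) = sqrt(-3962/8187 + 4441) = sqrt(36354505/8187) = 19*sqrt(824471835)/8187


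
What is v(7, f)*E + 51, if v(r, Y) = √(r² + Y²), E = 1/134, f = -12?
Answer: 51 + √193/134 ≈ 51.104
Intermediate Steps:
E = 1/134 ≈ 0.0074627
v(r, Y) = √(Y² + r²)
v(7, f)*E + 51 = √((-12)² + 7²)*(1/134) + 51 = √(144 + 49)*(1/134) + 51 = √193*(1/134) + 51 = √193/134 + 51 = 51 + √193/134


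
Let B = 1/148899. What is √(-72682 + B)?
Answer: I*√1611426240444183/148899 ≈ 269.6*I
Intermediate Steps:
B = 1/148899 ≈ 6.7160e-6
√(-72682 + B) = √(-72682 + 1/148899) = √(-10822277117/148899) = I*√1611426240444183/148899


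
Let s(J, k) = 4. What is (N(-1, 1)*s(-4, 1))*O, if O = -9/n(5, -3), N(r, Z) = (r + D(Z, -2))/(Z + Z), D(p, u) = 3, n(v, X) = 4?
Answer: -9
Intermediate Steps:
N(r, Z) = (3 + r)/(2*Z) (N(r, Z) = (r + 3)/(Z + Z) = (3 + r)/((2*Z)) = (3 + r)*(1/(2*Z)) = (3 + r)/(2*Z))
O = -9/4 ≈ -2.2500
(N(-1, 1)*s(-4, 1))*O = (((1/2)*(3 - 1)/1)*4)*(-9/4) = (((1/2)*1*2)*4)*(-9/4) = (1*4)*(-9/4) = 4*(-9/4) = -9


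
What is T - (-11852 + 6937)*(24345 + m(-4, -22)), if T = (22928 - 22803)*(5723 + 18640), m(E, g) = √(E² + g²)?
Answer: 122701050 + 49150*√5 ≈ 1.2281e+8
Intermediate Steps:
T = 3045375 (T = 125*24363 = 3045375)
T - (-11852 + 6937)*(24345 + m(-4, -22)) = 3045375 - (-11852 + 6937)*(24345 + √((-4)² + (-22)²)) = 3045375 - (-4915)*(24345 + √(16 + 484)) = 3045375 - (-4915)*(24345 + √500) = 3045375 - (-4915)*(24345 + 10*√5) = 3045375 - (-119655675 - 49150*√5) = 3045375 + (119655675 + 49150*√5) = 122701050 + 49150*√5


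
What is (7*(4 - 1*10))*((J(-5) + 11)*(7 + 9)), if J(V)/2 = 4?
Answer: -12768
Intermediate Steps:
J(V) = 8 (J(V) = 2*4 = 8)
(7*(4 - 1*10))*((J(-5) + 11)*(7 + 9)) = (7*(4 - 1*10))*((8 + 11)*(7 + 9)) = (7*(4 - 10))*(19*16) = (7*(-6))*304 = -42*304 = -12768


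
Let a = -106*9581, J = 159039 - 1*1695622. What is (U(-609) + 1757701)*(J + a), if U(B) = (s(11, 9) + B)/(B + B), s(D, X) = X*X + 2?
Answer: -910648074444356/203 ≈ -4.4860e+12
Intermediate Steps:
s(D, X) = 2 + X² (s(D, X) = X² + 2 = 2 + X²)
J = -1536583 (J = 159039 - 1695622 = -1536583)
U(B) = (83 + B)/(2*B) (U(B) = ((2 + 9²) + B)/(B + B) = ((2 + 81) + B)/((2*B)) = (83 + B)*(1/(2*B)) = (83 + B)/(2*B))
a = -1015586
(U(-609) + 1757701)*(J + a) = ((½)*(83 - 609)/(-609) + 1757701)*(-1536583 - 1015586) = ((½)*(-1/609)*(-526) + 1757701)*(-2552169) = (263/609 + 1757701)*(-2552169) = (1070440172/609)*(-2552169) = -910648074444356/203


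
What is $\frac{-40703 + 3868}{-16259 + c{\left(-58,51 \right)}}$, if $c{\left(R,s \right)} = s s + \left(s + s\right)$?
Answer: $\frac{36835}{13556} \approx 2.7172$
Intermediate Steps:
$c{\left(R,s \right)} = s^{2} + 2 s$
$\frac{-40703 + 3868}{-16259 + c{\left(-58,51 \right)}} = \frac{-40703 + 3868}{-16259 + 51 \left(2 + 51\right)} = - \frac{36835}{-16259 + 51 \cdot 53} = - \frac{36835}{-16259 + 2703} = - \frac{36835}{-13556} = \left(-36835\right) \left(- \frac{1}{13556}\right) = \frac{36835}{13556}$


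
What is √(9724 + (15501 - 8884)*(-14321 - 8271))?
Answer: 6*I*√4152265 ≈ 12226.0*I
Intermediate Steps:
√(9724 + (15501 - 8884)*(-14321 - 8271)) = √(9724 + 6617*(-22592)) = √(9724 - 149491264) = √(-149481540) = 6*I*√4152265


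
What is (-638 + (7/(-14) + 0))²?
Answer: 1630729/4 ≈ 4.0768e+5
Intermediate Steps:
(-638 + (7/(-14) + 0))² = (-638 + (-1/14*7 + 0))² = (-638 + (-½ + 0))² = (-638 - ½)² = (-1277/2)² = 1630729/4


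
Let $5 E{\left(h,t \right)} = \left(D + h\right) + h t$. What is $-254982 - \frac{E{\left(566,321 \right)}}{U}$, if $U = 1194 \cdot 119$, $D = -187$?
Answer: $- \frac{36229408865}{142086} \approx -2.5498 \cdot 10^{5}$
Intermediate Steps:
$U = 142086$
$E{\left(h,t \right)} = - \frac{187}{5} + \frac{h}{5} + \frac{h t}{5}$ ($E{\left(h,t \right)} = \frac{\left(-187 + h\right) + h t}{5} = \frac{-187 + h + h t}{5} = - \frac{187}{5} + \frac{h}{5} + \frac{h t}{5}$)
$-254982 - \frac{E{\left(566,321 \right)}}{U} = -254982 - \frac{- \frac{187}{5} + \frac{1}{5} \cdot 566 + \frac{1}{5} \cdot 566 \cdot 321}{142086} = -254982 - \left(- \frac{187}{5} + \frac{566}{5} + \frac{181686}{5}\right) \frac{1}{142086} = -254982 - 36413 \cdot \frac{1}{142086} = -254982 - \frac{36413}{142086} = - \frac{36229408865}{142086}$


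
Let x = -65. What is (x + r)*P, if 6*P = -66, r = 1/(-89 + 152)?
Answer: 45034/63 ≈ 714.83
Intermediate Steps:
r = 1/63 ≈ 0.015873
P = -11 (P = (⅙)*(-66) = -11)
(x + r)*P = (-65 + 1/63)*(-11) = -4094/63*(-11) = 45034/63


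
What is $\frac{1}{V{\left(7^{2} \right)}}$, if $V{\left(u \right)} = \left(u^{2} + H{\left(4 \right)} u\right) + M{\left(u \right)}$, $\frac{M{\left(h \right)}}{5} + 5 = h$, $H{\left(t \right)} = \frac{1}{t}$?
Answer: $\frac{4}{10533} \approx 0.00037976$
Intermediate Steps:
$M{\left(h \right)} = -25 + 5 h$
$V{\left(u \right)} = -25 + u^{2} + \frac{21 u}{4}$ ($V{\left(u \right)} = \left(u^{2} + \frac{u}{4}\right) + \left(-25 + 5 u\right) = -25 + u^{2} + \frac{21 u}{4}$)
$\frac{1}{V{\left(7^{2} \right)}} = \frac{1}{-25 + \left(7^{2}\right)^{2} + \frac{21 \cdot 7^{2}}{4}} = \frac{1}{-25 + 49^{2} + \frac{21}{4} \cdot 49} = \frac{1}{-25 + 2401 + \frac{1029}{4}} = \frac{1}{\frac{10533}{4}} = \frac{4}{10533}$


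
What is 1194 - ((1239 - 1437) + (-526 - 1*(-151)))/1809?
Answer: 720173/603 ≈ 1194.3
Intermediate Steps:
1194 - ((1239 - 1437) + (-526 - 1*(-151)))/1809 = 1194 - (-198 + (-526 + 151))/1809 = 1194 - (-198 - 375)/1809 = 1194 - (-573)/1809 = 1194 - 1*(-191/603) = 1194 + 191/603 = 720173/603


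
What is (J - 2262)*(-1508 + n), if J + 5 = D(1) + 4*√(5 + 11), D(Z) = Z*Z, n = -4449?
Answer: 13403250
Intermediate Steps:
D(Z) = Z²
J = 12 (J = -5 + (1² + 4*√(5 + 11)) = -5 + (1 + 4*√16) = -5 + (1 + 4*4) = -5 + (1 + 16) = -5 + 17 = 12)
(J - 2262)*(-1508 + n) = (12 - 2262)*(-1508 - 4449) = -2250*(-5957) = 13403250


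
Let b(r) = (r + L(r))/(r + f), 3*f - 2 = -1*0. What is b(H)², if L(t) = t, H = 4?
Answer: 144/49 ≈ 2.9388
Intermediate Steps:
f = ⅔ (f = ⅔ + (-1*0)/3 = ⅔ + (⅓)*0 = ⅔ + 0 = ⅔ ≈ 0.66667)
b(r) = 2*r/(⅔ + r) (b(r) = (r + r)/(r + ⅔) = (2*r)/(⅔ + r) = 2*r/(⅔ + r))
b(H)² = (6*4/(2 + 3*4))² = (6*4/(2 + 12))² = (6*4/14)² = (6*4*(1/14))² = (12/7)² = 144/49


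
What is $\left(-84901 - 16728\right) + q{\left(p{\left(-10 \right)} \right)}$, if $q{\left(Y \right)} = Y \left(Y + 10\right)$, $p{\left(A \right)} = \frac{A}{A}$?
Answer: $-101618$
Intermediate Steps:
$p{\left(A \right)} = 1$
$q{\left(Y \right)} = Y \left(10 + Y\right)$
$\left(-84901 - 16728\right) + q{\left(p{\left(-10 \right)} \right)} = \left(-84901 - 16728\right) + 1 \left(10 + 1\right) = -101629 + 1 \cdot 11 = -101629 + 11 = -101618$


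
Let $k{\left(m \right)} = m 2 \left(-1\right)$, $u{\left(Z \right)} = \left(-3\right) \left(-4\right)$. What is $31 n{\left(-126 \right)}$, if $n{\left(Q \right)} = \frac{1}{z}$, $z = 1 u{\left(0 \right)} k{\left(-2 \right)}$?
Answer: $\frac{31}{48} \approx 0.64583$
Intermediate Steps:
$u{\left(Z \right)} = 12$
$k{\left(m \right)} = - 2 m$ ($k{\left(m \right)} = 2 m \left(-1\right) = - 2 m$)
$z = 48$ ($z = 1 \cdot 12 \left(\left(-2\right) \left(-2\right)\right) = 12 \cdot 4 = 48$)
$n{\left(Q \right)} = \frac{1}{48}$
$31 n{\left(-126 \right)} = 31 \cdot \frac{1}{48} = \frac{31}{48}$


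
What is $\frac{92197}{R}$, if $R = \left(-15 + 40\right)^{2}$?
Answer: $\frac{92197}{625} \approx 147.52$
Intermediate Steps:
$R = 625$ ($R = 25^{2} = 625$)
$\frac{92197}{R} = \frac{92197}{625}$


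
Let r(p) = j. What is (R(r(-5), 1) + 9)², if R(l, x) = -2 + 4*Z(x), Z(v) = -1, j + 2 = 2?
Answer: 9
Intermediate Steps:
j = 0 (j = -2 + 2 = 0)
r(p) = 0
R(l, x) = -6 (R(l, x) = -2 + 4*(-1) = -2 - 4 = -6)
(R(r(-5), 1) + 9)² = (-6 + 9)² = 3² = 9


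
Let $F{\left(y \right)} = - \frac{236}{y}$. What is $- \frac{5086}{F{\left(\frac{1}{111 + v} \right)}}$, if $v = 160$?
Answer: $\frac{2543}{31978} \approx 0.079523$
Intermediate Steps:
$- \frac{5086}{F{\left(\frac{1}{111 + v} \right)}} = - \frac{5086}{\left(-236\right) \frac{1}{\frac{1}{111 + 160}}} = - \frac{5086}{\left(-236\right) \frac{1}{\frac{1}{271}}} = - \frac{5086}{\left(-236\right) 271} = - \frac{5086}{-63956} = \left(-5086\right) \left(- \frac{1}{63956}\right) = \frac{2543}{31978}$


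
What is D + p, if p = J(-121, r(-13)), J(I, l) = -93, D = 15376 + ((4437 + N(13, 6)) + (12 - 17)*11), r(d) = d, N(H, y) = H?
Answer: 19678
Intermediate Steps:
D = 19771 (D = 15376 + ((4437 + 13) + (12 - 17)*11) = 15376 + (4450 - 5*11) = 15376 + (4450 - 55) = 15376 + 4395 = 19771)
p = -93
D + p = 19771 - 93 = 19678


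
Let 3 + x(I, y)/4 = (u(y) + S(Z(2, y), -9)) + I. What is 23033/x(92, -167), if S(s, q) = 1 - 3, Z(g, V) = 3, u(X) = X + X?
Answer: -23033/988 ≈ -23.313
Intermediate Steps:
u(X) = 2*X
S(s, q) = -2
x(I, y) = -20 + 4*I + 8*y (x(I, y) = -12 + 4*((2*y - 2) + I) = -12 + 4*((-2 + 2*y) + I) = -12 + 4*(-2 + I + 2*y) = -12 + (-8 + 4*I + 8*y) = -20 + 4*I + 8*y)
23033/x(92, -167) = 23033/(-20 + 4*92 + 8*(-167)) = 23033/(-20 + 368 - 1336) = 23033/(-988) = 23033*(-1/988) = -23033/988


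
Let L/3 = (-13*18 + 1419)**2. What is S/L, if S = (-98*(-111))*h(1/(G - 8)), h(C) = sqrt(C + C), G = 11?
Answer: 3626*sqrt(6)/4212675 ≈ 0.0021084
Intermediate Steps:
h(C) = sqrt(2)*sqrt(C) (h(C) = sqrt(2*C) = sqrt(2)*sqrt(C))
S = 3626*sqrt(6) (S = (-98*(-111))*(sqrt(2)*sqrt(1/(11 - 8))) = 10878*(sqrt(2)*sqrt(1/3)) = 10878*(sqrt(2)*(sqrt(3)/3)) = 10878*(sqrt(6)/3) = 3626*sqrt(6) ≈ 8881.8)
L = 4212675 (L = 3*(-13*18 + 1419)**2 = 3*(-234 + 1419)**2 = 3*1185**2 = 3*1404225 = 4212675)
S/L = (3626*sqrt(6))/4212675 = (3626*sqrt(6))*(1/4212675) = 3626*sqrt(6)/4212675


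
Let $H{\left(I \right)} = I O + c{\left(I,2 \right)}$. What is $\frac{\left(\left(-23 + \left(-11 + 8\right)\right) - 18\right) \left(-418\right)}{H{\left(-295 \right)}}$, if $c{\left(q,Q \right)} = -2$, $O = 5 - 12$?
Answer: $\frac{18392}{2063} \approx 8.9152$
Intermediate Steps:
$O = -7$ ($O = 5 - 12 = -7$)
$H{\left(I \right)} = -2 - 7 I$ ($H{\left(I \right)} = I \left(-7\right) - 2 = - 7 I - 2 = -2 - 7 I$)
$\frac{\left(\left(-23 + \left(-11 + 8\right)\right) - 18\right) \left(-418\right)}{H{\left(-295 \right)}} = \frac{\left(\left(-23 + \left(-11 + 8\right)\right) - 18\right) \left(-418\right)}{-2 - -2065} = \frac{\left(\left(-23 - 3\right) - 18\right) \left(-418\right)}{-2 + 2065} = \frac{\left(-26 - 18\right) \left(-418\right)}{2063} = \left(-44\right) \left(-418\right) \frac{1}{2063} = 18392 \cdot \frac{1}{2063} = \frac{18392}{2063}$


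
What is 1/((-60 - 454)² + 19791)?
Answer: 1/283987 ≈ 3.5213e-6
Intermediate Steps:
1/((-60 - 454)² + 19791) = 1/((-514)² + 19791) = 1/(264196 + 19791) = 1/283987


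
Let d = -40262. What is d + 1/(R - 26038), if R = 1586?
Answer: -984486425/24452 ≈ -40262.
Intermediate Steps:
d + 1/(R - 26038) = -40262 + 1/(1586 - 26038) = -40262 + 1/(-24452) = -40262 - 1/24452 = -984486425/24452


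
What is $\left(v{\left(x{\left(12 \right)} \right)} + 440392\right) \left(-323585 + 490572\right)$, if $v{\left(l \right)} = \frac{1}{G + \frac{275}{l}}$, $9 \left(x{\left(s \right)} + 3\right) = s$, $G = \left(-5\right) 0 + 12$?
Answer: $\frac{11251579885325}{153} \approx 7.354 \cdot 10^{10}$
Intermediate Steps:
$G = 12$ ($G = 0 + 12 = 12$)
$x{\left(s \right)} = -3 + \frac{s}{9}$
$v{\left(l \right)} = \frac{1}{12 + \frac{275}{l}}$
$\left(v{\left(x{\left(12 \right)} \right)} + 440392\right) \left(-323585 + 490572\right) = \left(\frac{-3 + \frac{1}{9} \cdot 12}{275 + 12 \left(-3 + \frac{1}{9} \cdot 12\right)} + 440392\right) \left(-323585 + 490572\right) = \left(\frac{-3 + \frac{4}{3}}{275 + 12 \left(-3 + \frac{4}{3}\right)} + 440392\right) 166987 = \left(- \frac{5}{3 \left(275 + 12 \left(- \frac{5}{3}\right)\right)} + 440392\right) 166987 = \left(- \frac{5}{3 \left(275 - 20\right)} + 440392\right) 166987 = \left(- \frac{5}{3 \cdot 255} + 440392\right) 166987 = \left(\left(- \frac{5}{3}\right) \frac{1}{255} + 440392\right) 166987 = \left(- \frac{1}{153} + 440392\right) 166987 = \frac{67379975}{153} \cdot 166987 = \frac{11251579885325}{153}$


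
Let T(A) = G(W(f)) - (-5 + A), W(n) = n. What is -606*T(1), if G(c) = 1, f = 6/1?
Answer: -3030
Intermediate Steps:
f = 6 (f = 6*1 = 6)
T(A) = 6 - A (T(A) = 1 - (-5 + A) = 1 + (5 - A) = 6 - A)
-606*T(1) = -606*(6 - 1*1) = -606*(6 - 1) = -606*5 = -3030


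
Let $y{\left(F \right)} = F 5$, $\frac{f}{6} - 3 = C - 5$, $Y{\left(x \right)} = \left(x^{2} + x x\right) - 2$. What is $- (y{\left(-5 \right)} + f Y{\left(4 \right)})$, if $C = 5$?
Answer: $-515$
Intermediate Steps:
$Y{\left(x \right)} = -2 + 2 x^{2}$ ($Y{\left(x \right)} = \left(x^{2} + x^{2}\right) - 2 = 2 x^{2} - 2 = -2 + 2 x^{2}$)
$f = 18$ ($f = 18 + 6 \left(5 - 5\right) = 18 + 6 \cdot 0 = 18 + 0 = 18$)
$y{\left(F \right)} = 5 F$
$- (y{\left(-5 \right)} + f Y{\left(4 \right)}) = - (5 \left(-5\right) + 18 \left(-2 + 2 \cdot 4^{2}\right)) = - (-25 + 18 \left(-2 + 2 \cdot 16\right)) = - (-25 + 18 \left(-2 + 32\right)) = - (-25 + 18 \cdot 30) = - (-25 + 540) = \left(-1\right) 515 = -515$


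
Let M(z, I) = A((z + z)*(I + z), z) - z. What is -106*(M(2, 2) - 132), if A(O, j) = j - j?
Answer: 14204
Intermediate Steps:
A(O, j) = 0
M(z, I) = -z (M(z, I) = 0 - z = -z)
-106*(M(2, 2) - 132) = -106*(-1*2 - 132) = -106*(-2 - 132) = -106*(-134) = 14204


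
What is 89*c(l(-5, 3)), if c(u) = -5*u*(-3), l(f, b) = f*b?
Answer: -20025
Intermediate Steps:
l(f, b) = b*f
c(u) = 15*u
89*c(l(-5, 3)) = 89*(15*(3*(-5))) = 89*(15*(-15)) = 89*(-225) = -20025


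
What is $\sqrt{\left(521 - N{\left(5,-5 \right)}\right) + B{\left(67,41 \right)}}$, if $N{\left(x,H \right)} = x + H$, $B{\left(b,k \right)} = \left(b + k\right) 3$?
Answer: $13 \sqrt{5} \approx 29.069$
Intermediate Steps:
$B{\left(b,k \right)} = 3 b + 3 k$
$N{\left(x,H \right)} = H + x$
$\sqrt{\left(521 - N{\left(5,-5 \right)}\right) + B{\left(67,41 \right)}} = \sqrt{\left(521 - \left(-5 + 5\right)\right) + \left(3 \cdot 67 + 3 \cdot 41\right)} = \sqrt{\left(521 - 0\right) + \left(201 + 123\right)} = \sqrt{\left(521 + 0\right) + 324} = \sqrt{521 + 324} = \sqrt{845} = 13 \sqrt{5}$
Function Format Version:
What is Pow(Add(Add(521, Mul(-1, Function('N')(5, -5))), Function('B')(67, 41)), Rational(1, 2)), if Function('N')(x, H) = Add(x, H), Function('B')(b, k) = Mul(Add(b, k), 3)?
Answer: Mul(13, Pow(5, Rational(1, 2))) ≈ 29.069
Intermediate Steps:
Function('B')(b, k) = Add(Mul(3, b), Mul(3, k))
Function('N')(x, H) = Add(H, x)
Pow(Add(Add(521, Mul(-1, Function('N')(5, -5))), Function('B')(67, 41)), Rational(1, 2)) = Pow(Add(Add(521, Mul(-1, Add(-5, 5))), Add(Mul(3, 67), Mul(3, 41))), Rational(1, 2)) = Pow(Add(Add(521, Mul(-1, 0)), Add(201, 123)), Rational(1, 2)) = Pow(Add(Add(521, 0), 324), Rational(1, 2)) = Pow(Add(521, 324), Rational(1, 2)) = Pow(845, Rational(1, 2)) = Mul(13, Pow(5, Rational(1, 2)))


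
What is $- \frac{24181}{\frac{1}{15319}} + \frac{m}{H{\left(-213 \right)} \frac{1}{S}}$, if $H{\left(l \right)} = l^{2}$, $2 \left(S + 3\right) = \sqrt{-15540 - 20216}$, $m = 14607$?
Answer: $- \frac{1867331278168}{5041} + \frac{1623 i \sqrt{8939}}{5041} \approx -3.7043 \cdot 10^{8} + 30.44 i$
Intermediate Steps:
$S = -3 + i \sqrt{8939}$ ($S = -3 + \frac{\sqrt{-15540 - 20216}}{2} = -3 + \frac{\sqrt{-35756}}{2} = -3 + \frac{2 i \sqrt{8939}}{2} = -3 + i \sqrt{8939} \approx -3.0 + 94.546 i$)
$- \frac{24181}{\frac{1}{15319}} + \frac{m}{H{\left(-213 \right)} \frac{1}{S}} = - \frac{24181}{\frac{1}{15319}} + \frac{14607}{\left(-213\right)^{2} \frac{1}{-3 + i \sqrt{8939}}} = - 24181 \frac{1}{\frac{1}{15319}} + \frac{14607}{45369 \frac{1}{-3 + i \sqrt{8939}}} = \left(-24181\right) 15319 + 14607 \left(- \frac{1}{15123} + \frac{i \sqrt{8939}}{45369}\right) = -370428739 - \left(\frac{4869}{5041} - \frac{1623 i \sqrt{8939}}{5041}\right) = - \frac{1867331278168}{5041} + \frac{1623 i \sqrt{8939}}{5041}$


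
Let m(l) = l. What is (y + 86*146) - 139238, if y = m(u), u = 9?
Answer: -126673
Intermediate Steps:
y = 9
(y + 86*146) - 139238 = (9 + 86*146) - 139238 = (9 + 12556) - 139238 = 12565 - 139238 = -126673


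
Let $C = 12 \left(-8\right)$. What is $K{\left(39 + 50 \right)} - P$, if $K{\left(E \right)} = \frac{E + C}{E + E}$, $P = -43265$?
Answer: $\frac{7701163}{178} \approx 43265.0$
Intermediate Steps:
$C = -96$
$K{\left(E \right)} = \frac{-96 + E}{2 E}$ ($K{\left(E \right)} = \frac{E - 96}{E + E} = \frac{-96 + E}{2 E}$)
$K{\left(39 + 50 \right)} - P = \frac{-96 + \left(39 + 50\right)}{2 \left(39 + 50\right)} - -43265 = \frac{-96 + 89}{2 \cdot 89} + 43265 = \frac{1}{2} \cdot \frac{1}{89} \left(-7\right) + 43265 = - \frac{7}{178} + 43265 = \frac{7701163}{178}$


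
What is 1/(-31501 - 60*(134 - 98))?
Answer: -1/33661 ≈ -2.9708e-5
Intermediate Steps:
1/(-31501 - 60*(134 - 98)) = 1/(-31501 - 60*36) = 1/(-31501 - 2160) = 1/(-33661) = -1/33661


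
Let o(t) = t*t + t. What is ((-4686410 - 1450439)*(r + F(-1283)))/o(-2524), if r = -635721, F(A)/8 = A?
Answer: 3964312401265/6368052 ≈ 6.2253e+5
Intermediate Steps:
F(A) = 8*A
o(t) = t + t**2 (o(t) = t**2 + t = t + t**2)
((-4686410 - 1450439)*(r + F(-1283)))/o(-2524) = ((-4686410 - 1450439)*(-635721 + 8*(-1283)))/((-2524*(1 - 2524))) = (-6136849*(-635721 - 10264))/((-2524*(-2523))) = -6136849*(-645985)/6368052 = 3964312401265*(1/6368052) = 3964312401265/6368052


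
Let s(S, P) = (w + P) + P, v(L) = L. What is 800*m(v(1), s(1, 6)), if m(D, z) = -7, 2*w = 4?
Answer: -5600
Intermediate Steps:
w = 2 (w = (1/2)*4 = 2)
s(S, P) = 2 + 2*P (s(S, P) = (2 + P) + P = 2 + 2*P)
800*m(v(1), s(1, 6)) = 800*(-7) = -5600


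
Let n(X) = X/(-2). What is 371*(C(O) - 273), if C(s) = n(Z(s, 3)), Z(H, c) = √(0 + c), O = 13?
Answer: -101283 - 371*√3/2 ≈ -1.0160e+5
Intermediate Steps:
Z(H, c) = √c
n(X) = -X/2 (n(X) = X*(-½) = -X/2)
C(s) = -√3/2
371*(C(O) - 273) = 371*(-√3/2 - 273) = 371*(-273 - √3/2) = -101283 - 371*√3/2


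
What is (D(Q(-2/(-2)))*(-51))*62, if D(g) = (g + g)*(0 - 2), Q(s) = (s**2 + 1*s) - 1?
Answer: 12648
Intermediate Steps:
Q(s) = -1 + s + s**2 (Q(s) = (s**2 + s) - 1 = (s + s**2) - 1 = -1 + s + s**2)
D(g) = -4*g (D(g) = (2*g)*(-2) = -4*g)
(D(Q(-2/(-2)))*(-51))*62 = (-4*(-1 - 2/(-2) + (-2/(-2))**2)*(-51))*62 = (-4*(-1 - 2*(-1/2) + (-2*(-1/2))**2)*(-51))*62 = (-4*(-1 + 1 + 1**2)*(-51))*62 = (-4*(-1 + 1 + 1)*(-51))*62 = (-4*1*(-51))*62 = -4*(-51)*62 = 204*62 = 12648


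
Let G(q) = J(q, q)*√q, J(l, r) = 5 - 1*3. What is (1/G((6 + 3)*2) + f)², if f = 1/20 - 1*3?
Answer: 31379/3600 - 59*√2/120 ≈ 8.0211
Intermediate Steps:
J(l, r) = 2 (J(l, r) = 5 - 3 = 2)
G(q) = 2*√q
f = -59/20 (f = 1/20 - 3 = -59/20 ≈ -2.9500)
(1/G((6 + 3)*2) + f)² = (1/(2*√((6 + 3)*2)) - 59/20)² = (1/(2*√(9*2)) - 59/20)² = (1/(2*√18) - 59/20)² = (1/(2*(3*√2)) - 59/20)² = (1/(6*√2) - 59/20)² = (√2/12 - 59/20)² = (-59/20 + √2/12)²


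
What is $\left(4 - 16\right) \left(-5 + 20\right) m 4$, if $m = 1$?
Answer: $-720$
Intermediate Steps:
$\left(4 - 16\right) \left(-5 + 20\right) m 4 = \left(4 - 16\right) \left(-5 + 20\right) 1 \cdot 4 = \left(-12\right) 15 \cdot 4 = \left(-180\right) 4 = -720$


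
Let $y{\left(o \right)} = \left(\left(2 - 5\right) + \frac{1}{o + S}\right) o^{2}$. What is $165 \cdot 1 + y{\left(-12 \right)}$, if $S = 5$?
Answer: $- \frac{2013}{7} \approx -287.57$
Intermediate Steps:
$y{\left(o \right)} = o^{2} \left(-3 + \frac{1}{5 + o}\right)$ ($y{\left(o \right)} = \left(\left(2 - 5\right) + \frac{1}{o + 5}\right) o^{2} = \left(-3 + \frac{1}{5 + o}\right) o^{2} = o^{2} \left(-3 + \frac{1}{5 + o}\right)$)
$165 \cdot 1 + y{\left(-12 \right)} = 165 \cdot 1 + \frac{\left(-12\right)^{2} \left(-14 - -36\right)}{5 - 12} = 165 + \frac{144 \left(-14 + 36\right)}{-7} = 165 + 144 \left(- \frac{1}{7}\right) 22 = 165 - \frac{3168}{7} = - \frac{2013}{7}$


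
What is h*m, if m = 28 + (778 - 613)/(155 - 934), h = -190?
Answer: -216470/41 ≈ -5279.8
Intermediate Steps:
m = 21647/779 (m = 28 + 165/(-779) = 28 + 165*(-1/779) = 28 - 165/779 = 21647/779 ≈ 27.788)
h*m = -190*21647/779 = -216470/41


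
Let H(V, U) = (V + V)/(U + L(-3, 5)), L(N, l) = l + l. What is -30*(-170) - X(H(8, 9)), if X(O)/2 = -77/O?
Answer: 42263/8 ≈ 5282.9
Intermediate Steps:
L(N, l) = 2*l
H(V, U) = 2*V/(10 + U) (H(V, U) = (V + V)/(U + 2*5) = (2*V)/(U + 10) = (2*V)/(10 + U) = 2*V/(10 + U))
X(O) = -154/O (X(O) = 2*(-77/O) = -154/O)
-30*(-170) - X(H(8, 9)) = -30*(-170) - (-154)/(2*8/(10 + 9)) = 5100 - (-154)/(2*8/19) = 5100 - (-154)/(2*8*(1/19)) = 5100 - (-154)/16/19 = 5100 - (-154)*19/16 = 5100 - 1*(-1463/8) = 5100 + 1463/8 = 42263/8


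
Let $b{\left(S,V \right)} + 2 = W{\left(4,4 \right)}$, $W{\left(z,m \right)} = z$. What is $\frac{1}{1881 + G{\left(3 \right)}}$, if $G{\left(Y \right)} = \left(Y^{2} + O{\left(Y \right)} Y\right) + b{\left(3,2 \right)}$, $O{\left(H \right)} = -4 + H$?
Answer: $\frac{1}{1889} \approx 0.00052938$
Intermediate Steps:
$b{\left(S,V \right)} = 2$ ($b{\left(S,V \right)} = -2 + 4 = 2$)
$G{\left(Y \right)} = 2 + Y^{2} + Y \left(-4 + Y\right)$ ($G{\left(Y \right)} = \left(Y^{2} + \left(-4 + Y\right) Y\right) + 2 = \left(Y^{2} + Y \left(-4 + Y\right)\right) + 2 = 2 + Y^{2} + Y \left(-4 + Y\right)$)
$\frac{1}{1881 + G{\left(3 \right)}} = \frac{1}{1881 + \left(2 + 3^{2} + 3 \left(-4 + 3\right)\right)} = \frac{1}{1881 + \left(2 + 9 + 3 \left(-1\right)\right)} = \frac{1}{1881 + \left(2 + 9 - 3\right)} = \frac{1}{1881 + 8} = \frac{1}{1889}$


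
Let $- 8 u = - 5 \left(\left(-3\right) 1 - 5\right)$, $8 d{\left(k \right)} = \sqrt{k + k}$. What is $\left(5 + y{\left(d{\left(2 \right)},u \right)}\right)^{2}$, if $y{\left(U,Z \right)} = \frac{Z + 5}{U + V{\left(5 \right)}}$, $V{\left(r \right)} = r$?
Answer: $25$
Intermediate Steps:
$d{\left(k \right)} = \frac{\sqrt{2} \sqrt{k}}{8}$ ($d{\left(k \right)} = \frac{\sqrt{k + k}}{8} = \frac{\sqrt{2 k}}{8} = \frac{\sqrt{2} \sqrt{k}}{8}$)
$u = -5$ ($u = - \frac{\left(-5\right) \left(\left(-3\right) 1 - 5\right)}{8} = - \frac{\left(-5\right) \left(-3 - 5\right)}{8} = - \frac{\left(-5\right) \left(-8\right)}{8} = \left(- \frac{1}{8}\right) 40 = -5$)
$y{\left(U,Z \right)} = \frac{5 + Z}{5 + U}$ ($y{\left(U,Z \right)} = \frac{Z + 5}{U + 5} = \frac{5 + Z}{5 + U}$)
$\left(5 + y{\left(d{\left(2 \right)},u \right)}\right)^{2} = \left(5 + \frac{5 - 5}{5 + \frac{\sqrt{2} \sqrt{2}}{8}}\right)^{2} = \left(5 + \frac{1}{5 + \frac{1}{4}} \cdot 0\right)^{2} = \left(5 + \frac{1}{\frac{21}{4}} \cdot 0\right)^{2} = \left(5 + \frac{4}{21} \cdot 0\right)^{2} = \left(5 + 0\right)^{2} = 5^{2} = 25$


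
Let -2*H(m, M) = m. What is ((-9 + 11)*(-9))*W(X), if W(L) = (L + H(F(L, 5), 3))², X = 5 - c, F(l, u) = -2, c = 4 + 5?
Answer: -162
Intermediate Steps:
c = 9
H(m, M) = -m/2
X = -4 (X = 5 - 1*9 = 5 - 9 = -4)
W(L) = (1 + L)² (W(L) = (L - ½*(-2))² = (L + 1)² = (1 + L)²)
((-9 + 11)*(-9))*W(X) = ((-9 + 11)*(-9))*(1 - 4)² = (2*(-9))*(-3)² = -18*9 = -162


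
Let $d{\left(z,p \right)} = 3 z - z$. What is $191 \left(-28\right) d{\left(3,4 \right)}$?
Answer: $-32088$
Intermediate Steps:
$d{\left(z,p \right)} = 2 z$
$191 \left(-28\right) d{\left(3,4 \right)} = 191 \left(-28\right) 2 \cdot 3 = \left(-5348\right) 6 = -32088$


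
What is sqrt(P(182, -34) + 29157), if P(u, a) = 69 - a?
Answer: 2*sqrt(7315) ≈ 171.06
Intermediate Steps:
sqrt(P(182, -34) + 29157) = sqrt((69 - 1*(-34)) + 29157) = sqrt((69 + 34) + 29157) = sqrt(103 + 29157) = sqrt(29260) = 2*sqrt(7315)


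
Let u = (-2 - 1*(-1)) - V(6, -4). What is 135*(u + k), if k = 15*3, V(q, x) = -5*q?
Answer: 9990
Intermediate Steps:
u = 29 (u = (-2 - 1*(-1)) - (-5)*6 = (-2 + 1) - 1*(-30) = -1 + 30 = 29)
k = 45
135*(u + k) = 135*(29 + 45) = 135*74 = 9990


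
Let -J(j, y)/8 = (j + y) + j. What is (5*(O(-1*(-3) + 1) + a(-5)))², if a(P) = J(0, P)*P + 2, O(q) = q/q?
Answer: 970225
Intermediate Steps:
J(j, y) = -16*j - 8*y (J(j, y) = -8*((j + y) + j) = -8*(y + 2*j) = -16*j - 8*y)
O(q) = 1
a(P) = 2 - 8*P² (a(P) = (-16*0 - 8*P)*P + 2 = (0 - 8*P)*P + 2 = (-8*P)*P + 2 = -8*P² + 2 = 2 - 8*P²)
(5*(O(-1*(-3) + 1) + a(-5)))² = (5*(1 + (2 - 8*(-5)²)))² = (5*(1 + (2 - 8*25)))² = (5*(1 + (2 - 200)))² = (5*(1 - 198))² = (5*(-197))² = (-985)² = 970225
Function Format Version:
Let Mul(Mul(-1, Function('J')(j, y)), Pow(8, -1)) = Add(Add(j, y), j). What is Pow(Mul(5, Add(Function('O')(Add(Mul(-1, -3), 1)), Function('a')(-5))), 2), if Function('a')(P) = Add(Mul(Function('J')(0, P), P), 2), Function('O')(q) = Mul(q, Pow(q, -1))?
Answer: 970225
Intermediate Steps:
Function('J')(j, y) = Add(Mul(-16, j), Mul(-8, y)) (Function('J')(j, y) = Mul(-8, Add(Add(j, y), j)) = Mul(-8, Add(y, Mul(2, j))) = Add(Mul(-16, j), Mul(-8, y)))
Function('O')(q) = 1
Function('a')(P) = Add(2, Mul(-8, Pow(P, 2))) (Function('a')(P) = Add(Mul(Add(Mul(-16, 0), Mul(-8, P)), P), 2) = Add(Mul(Add(0, Mul(-8, P)), P), 2) = Add(Mul(Mul(-8, P), P), 2) = Add(Mul(-8, Pow(P, 2)), 2) = Add(2, Mul(-8, Pow(P, 2))))
Pow(Mul(5, Add(Function('O')(Add(Mul(-1, -3), 1)), Function('a')(-5))), 2) = Pow(Mul(5, Add(1, Add(2, Mul(-8, Pow(-5, 2))))), 2) = Pow(Mul(5, Add(1, Add(2, Mul(-8, 25)))), 2) = Pow(Mul(5, Add(1, Add(2, -200))), 2) = Pow(Mul(5, Add(1, -198)), 2) = Pow(Mul(5, -197), 2) = Pow(-985, 2) = 970225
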